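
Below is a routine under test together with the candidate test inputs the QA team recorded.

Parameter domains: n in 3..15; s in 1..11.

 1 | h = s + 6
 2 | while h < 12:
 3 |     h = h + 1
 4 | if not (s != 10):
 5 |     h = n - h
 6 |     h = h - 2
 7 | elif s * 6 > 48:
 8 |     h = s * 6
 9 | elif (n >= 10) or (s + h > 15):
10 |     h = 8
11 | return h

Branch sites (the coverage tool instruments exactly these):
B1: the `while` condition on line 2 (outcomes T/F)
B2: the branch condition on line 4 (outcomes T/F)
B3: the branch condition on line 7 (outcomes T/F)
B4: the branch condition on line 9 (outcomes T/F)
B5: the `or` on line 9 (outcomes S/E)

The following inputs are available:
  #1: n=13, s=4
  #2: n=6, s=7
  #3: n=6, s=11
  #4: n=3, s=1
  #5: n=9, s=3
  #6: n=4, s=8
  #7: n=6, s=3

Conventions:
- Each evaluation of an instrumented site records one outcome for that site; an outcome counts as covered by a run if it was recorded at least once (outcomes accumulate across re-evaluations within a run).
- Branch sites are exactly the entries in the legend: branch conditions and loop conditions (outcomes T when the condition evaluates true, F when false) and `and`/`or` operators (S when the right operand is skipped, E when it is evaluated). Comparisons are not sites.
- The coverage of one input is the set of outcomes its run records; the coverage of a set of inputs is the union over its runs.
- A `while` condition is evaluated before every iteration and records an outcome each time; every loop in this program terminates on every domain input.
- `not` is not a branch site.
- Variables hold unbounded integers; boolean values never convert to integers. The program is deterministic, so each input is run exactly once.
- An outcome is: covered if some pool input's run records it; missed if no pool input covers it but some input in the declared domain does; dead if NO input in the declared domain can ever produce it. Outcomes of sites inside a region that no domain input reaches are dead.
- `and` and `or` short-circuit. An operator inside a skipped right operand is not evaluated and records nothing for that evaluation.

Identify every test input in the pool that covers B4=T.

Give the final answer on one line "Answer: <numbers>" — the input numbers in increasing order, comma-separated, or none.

input #1 (n=13, s=4): covers B4=T
input #2 (n=6, s=7): covers B4=T
input #3 (n=6, s=11): misses B4=T
input #4 (n=3, s=1): misses B4=T
input #5 (n=9, s=3): misses B4=T
input #6 (n=4, s=8): covers B4=T
input #7 (n=6, s=3): misses B4=T

Answer: 1, 2, 6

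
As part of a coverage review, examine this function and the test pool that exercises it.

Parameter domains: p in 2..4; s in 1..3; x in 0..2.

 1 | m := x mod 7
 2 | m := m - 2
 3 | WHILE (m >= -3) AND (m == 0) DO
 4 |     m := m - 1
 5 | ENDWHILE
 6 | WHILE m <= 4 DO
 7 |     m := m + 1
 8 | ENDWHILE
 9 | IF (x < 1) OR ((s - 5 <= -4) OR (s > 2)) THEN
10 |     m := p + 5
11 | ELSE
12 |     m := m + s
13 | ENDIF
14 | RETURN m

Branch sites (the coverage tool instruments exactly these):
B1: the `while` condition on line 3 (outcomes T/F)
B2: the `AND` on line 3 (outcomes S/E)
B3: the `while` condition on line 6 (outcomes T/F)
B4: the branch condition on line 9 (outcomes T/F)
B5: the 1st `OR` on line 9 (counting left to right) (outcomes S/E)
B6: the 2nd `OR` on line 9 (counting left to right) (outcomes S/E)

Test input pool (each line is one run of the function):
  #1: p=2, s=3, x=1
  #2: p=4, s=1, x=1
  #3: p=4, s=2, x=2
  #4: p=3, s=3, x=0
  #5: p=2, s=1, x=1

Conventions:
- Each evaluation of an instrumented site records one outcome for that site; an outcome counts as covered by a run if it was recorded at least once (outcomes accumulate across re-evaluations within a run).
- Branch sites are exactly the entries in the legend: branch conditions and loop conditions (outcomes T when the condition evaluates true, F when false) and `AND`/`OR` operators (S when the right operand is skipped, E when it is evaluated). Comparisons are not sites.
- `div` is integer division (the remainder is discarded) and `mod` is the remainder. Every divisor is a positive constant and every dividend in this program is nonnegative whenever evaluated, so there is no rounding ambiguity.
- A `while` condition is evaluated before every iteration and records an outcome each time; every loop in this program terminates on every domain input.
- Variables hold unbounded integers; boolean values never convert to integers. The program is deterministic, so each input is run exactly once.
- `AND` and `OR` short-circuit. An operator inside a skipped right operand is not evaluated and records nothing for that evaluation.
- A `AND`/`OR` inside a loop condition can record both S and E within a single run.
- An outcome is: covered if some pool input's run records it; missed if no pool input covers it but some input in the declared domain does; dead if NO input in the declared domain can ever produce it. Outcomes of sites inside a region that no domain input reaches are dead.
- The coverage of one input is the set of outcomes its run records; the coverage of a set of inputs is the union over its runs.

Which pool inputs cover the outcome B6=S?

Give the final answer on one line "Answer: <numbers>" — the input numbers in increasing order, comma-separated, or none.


input #1 (p=2, s=3, x=1): misses B6=S
input #2 (p=4, s=1, x=1): covers B6=S
input #3 (p=4, s=2, x=2): misses B6=S
input #4 (p=3, s=3, x=0): misses B6=S
input #5 (p=2, s=1, x=1): covers B6=S
Answer: 2, 5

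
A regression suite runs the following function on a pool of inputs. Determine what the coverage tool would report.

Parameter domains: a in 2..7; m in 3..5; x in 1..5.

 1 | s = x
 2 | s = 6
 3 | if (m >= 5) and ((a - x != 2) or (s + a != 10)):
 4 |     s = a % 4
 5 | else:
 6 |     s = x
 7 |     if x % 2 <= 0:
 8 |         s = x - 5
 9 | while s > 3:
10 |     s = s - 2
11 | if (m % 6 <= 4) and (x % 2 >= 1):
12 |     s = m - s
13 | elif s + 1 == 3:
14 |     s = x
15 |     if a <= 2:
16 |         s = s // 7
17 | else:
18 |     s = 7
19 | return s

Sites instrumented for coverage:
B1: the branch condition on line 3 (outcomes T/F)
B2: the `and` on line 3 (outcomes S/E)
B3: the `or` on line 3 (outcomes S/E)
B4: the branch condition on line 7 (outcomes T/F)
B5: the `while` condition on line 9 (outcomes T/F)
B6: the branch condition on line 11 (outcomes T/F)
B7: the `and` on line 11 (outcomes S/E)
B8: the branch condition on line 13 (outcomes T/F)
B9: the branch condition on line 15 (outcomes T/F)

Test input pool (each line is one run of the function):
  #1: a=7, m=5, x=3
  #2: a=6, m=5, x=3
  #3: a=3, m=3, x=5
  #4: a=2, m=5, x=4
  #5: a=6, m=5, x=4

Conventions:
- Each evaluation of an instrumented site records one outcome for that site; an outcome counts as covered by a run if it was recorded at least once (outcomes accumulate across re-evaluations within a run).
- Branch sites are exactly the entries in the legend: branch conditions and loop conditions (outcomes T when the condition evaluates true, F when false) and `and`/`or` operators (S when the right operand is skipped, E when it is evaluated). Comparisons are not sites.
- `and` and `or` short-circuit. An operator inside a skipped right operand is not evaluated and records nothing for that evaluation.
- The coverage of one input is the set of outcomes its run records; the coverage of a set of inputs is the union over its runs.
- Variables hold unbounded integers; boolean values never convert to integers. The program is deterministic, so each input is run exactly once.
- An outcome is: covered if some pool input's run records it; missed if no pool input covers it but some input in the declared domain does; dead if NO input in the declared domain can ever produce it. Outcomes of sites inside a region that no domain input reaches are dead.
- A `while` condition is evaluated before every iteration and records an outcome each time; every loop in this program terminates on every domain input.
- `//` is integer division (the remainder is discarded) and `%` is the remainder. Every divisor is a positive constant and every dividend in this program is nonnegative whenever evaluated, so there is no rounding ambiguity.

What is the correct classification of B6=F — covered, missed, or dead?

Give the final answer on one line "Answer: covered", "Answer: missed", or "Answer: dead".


B6=F is recorded by pool input(s) 1, 2, 4, 5 -> covered
Answer: covered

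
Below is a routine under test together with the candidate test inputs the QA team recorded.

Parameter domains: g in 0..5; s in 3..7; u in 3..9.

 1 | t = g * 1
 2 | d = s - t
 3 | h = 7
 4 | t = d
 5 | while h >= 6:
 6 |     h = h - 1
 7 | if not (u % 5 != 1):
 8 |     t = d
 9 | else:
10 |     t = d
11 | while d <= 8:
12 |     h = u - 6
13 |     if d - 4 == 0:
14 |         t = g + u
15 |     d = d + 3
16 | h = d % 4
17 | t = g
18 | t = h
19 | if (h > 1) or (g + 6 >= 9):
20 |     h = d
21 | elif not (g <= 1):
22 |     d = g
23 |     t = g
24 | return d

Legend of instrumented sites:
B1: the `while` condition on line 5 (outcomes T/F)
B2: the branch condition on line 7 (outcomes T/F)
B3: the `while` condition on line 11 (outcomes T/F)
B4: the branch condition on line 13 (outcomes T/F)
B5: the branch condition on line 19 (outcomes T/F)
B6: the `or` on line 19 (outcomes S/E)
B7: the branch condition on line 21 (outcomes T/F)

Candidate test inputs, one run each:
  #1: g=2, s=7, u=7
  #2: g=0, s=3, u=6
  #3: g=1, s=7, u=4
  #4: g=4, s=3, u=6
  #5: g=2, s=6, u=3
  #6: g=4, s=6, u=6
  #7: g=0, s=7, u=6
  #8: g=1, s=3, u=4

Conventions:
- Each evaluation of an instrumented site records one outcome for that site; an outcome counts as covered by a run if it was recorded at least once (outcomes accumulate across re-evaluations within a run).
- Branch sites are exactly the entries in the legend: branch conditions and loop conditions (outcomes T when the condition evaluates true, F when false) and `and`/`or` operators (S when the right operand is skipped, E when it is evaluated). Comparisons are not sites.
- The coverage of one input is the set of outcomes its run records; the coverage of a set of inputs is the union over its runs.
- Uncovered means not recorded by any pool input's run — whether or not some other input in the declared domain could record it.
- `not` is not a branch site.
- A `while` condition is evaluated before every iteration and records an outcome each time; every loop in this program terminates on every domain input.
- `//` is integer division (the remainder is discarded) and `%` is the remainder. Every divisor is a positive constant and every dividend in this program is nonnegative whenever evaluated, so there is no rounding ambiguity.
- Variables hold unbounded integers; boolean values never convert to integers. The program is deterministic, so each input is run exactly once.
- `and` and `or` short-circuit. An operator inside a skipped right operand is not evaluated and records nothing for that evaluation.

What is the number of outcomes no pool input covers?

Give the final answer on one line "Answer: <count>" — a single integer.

input #1 (g=2, s=7, u=7): events B1->T, B1->T, B1->F, B2->F, B3->T, B4->F, B3->T, B4->F, B3->F, B6->S, B5->T; covers B1=T, B1=F, B2=F, B3=T, B3=F, B4=F, B5=T, B6=S
input #2 (g=0, s=3, u=6): events B1->T, B1->T, B1->F, B2->T, B3->T, B4->F, B3->T, B4->F, B3->F, B6->E, B5->F, B7->F; covers B1=T, B1=F, B2=T, B3=T, B3=F, B4=F, B5=F, B6=E, B7=F
input #3 (g=1, s=7, u=4): events B1->T, B1->T, B1->F, B2->F, B3->T, B4->F, B3->F, B6->E, B5->F, B7->F; covers B1=T, B1=F, B2=F, B3=T, B3=F, B4=F, B5=F, B6=E, B7=F
input #4 (g=4, s=3, u=6): events B1->T, B1->T, B1->F, B2->T, B3->T, B4->F, B3->T, B4->F, B3->T, B4->F, B3->T, B4->F, B3->F, B6->S, ...; covers B1=T, B1=F, B2=T, B3=T, B3=F, B4=F, B5=T, B6=S
input #5 (g=2, s=6, u=3): events B1->T, B1->T, B1->F, B2->F, B3->T, B4->T, B3->T, B4->F, B3->F, B6->S, B5->T; covers B1=T, B1=F, B2=F, B3=T, B3=F, B4=T, B4=F, B5=T, B6=S
input #6 (g=4, s=6, u=6): events B1->T, B1->T, B1->F, B2->T, B3->T, B4->F, B3->T, B4->F, B3->T, B4->F, B3->F, B6->S, B5->T; covers B1=T, B1=F, B2=T, B3=T, B3=F, B4=F, B5=T, B6=S
input #7 (g=0, s=7, u=6): events B1->T, B1->T, B1->F, B2->T, B3->T, B4->F, B3->F, B6->S, B5->T; covers B1=T, B1=F, B2=T, B3=T, B3=F, B4=F, B5=T, B6=S
input #8 (g=1, s=3, u=4): events B1->T, B1->T, B1->F, B2->F, B3->T, B4->F, B3->T, B4->F, B3->T, B4->F, B3->F, B6->S, B5->T; covers B1=T, B1=F, B2=F, B3=T, B3=F, B4=F, B5=T, B6=S
union over the pool: B1=T, B1=F, B2=T, B2=F, B3=T, B3=F, B4=T, B4=F, B5=T, B5=F, B6=S, B6=E, B7=F
uncovered (1 of 14): B7=T

Answer: 1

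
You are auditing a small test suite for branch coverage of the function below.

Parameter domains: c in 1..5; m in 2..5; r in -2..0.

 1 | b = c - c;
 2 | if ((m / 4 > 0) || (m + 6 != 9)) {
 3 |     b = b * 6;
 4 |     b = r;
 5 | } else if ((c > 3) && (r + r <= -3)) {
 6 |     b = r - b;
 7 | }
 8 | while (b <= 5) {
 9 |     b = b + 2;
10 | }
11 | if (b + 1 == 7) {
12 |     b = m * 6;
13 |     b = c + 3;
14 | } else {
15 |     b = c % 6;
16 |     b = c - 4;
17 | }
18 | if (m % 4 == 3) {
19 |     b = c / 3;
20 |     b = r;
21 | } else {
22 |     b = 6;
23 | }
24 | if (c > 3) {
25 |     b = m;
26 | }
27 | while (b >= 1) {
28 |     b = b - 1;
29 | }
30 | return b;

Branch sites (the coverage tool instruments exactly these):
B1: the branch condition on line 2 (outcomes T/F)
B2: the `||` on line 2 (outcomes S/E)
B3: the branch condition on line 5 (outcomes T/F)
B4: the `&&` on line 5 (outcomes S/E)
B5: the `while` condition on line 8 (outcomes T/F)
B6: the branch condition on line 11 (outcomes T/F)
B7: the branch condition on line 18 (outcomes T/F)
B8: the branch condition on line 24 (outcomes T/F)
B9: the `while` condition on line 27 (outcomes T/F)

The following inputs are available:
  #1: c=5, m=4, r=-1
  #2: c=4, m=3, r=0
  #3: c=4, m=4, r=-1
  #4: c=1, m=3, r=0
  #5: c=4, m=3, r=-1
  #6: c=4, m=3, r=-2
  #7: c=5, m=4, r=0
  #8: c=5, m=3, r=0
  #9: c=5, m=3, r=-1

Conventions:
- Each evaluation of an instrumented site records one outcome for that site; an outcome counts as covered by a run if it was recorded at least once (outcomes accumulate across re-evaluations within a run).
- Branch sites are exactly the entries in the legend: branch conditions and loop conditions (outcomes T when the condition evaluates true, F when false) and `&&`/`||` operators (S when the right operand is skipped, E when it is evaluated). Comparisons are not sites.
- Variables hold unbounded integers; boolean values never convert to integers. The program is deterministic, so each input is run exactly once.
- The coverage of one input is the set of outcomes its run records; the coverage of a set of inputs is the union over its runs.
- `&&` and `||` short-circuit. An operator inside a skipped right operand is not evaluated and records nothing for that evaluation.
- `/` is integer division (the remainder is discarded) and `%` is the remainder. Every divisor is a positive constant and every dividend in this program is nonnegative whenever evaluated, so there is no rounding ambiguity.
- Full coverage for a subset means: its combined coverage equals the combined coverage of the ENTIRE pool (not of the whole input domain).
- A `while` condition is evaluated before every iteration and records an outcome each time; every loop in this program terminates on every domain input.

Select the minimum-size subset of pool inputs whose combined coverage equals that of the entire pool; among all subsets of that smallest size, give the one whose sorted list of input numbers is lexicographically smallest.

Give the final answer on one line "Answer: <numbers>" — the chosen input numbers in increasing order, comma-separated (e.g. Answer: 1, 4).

run #1 (c=5, m=4, r=-1) runs B2->S, B1->T, B5->T, B5->T, B5->T, B5->T, B5->F, B6->F, B7->F, B8->T, B9->T, B9->T, B9->T, B9->T, ...; records B1=T, B2=S, B5=T, B5=F, B6=F, B7=F, B8=T, B9=T, B9=F
run #2 (c=4, m=3, r=0) runs B2->E, B1->F, B4->E, B3->F, B5->T, B5->T, B5->T, B5->F, B6->T, B7->T, B8->T, B9->T, B9->T, B9->T, ...; records B1=F, B2=E, B3=F, B4=E, B5=T, B5=F, B6=T, B7=T, B8=T, B9=T, B9=F
run #3 (c=4, m=4, r=-1) runs B2->S, B1->T, B5->T, B5->T, B5->T, B5->T, B5->F, B6->F, B7->F, B8->T, B9->T, B9->T, B9->T, B9->T, ...; records B1=T, B2=S, B5=T, B5=F, B6=F, B7=F, B8=T, B9=T, B9=F
run #4 (c=1, m=3, r=0) runs B2->E, B1->F, B4->S, B3->F, B5->T, B5->T, B5->T, B5->F, B6->T, B7->T, B8->F, B9->F; records B1=F, B2=E, B3=F, B4=S, B5=T, B5=F, B6=T, B7=T, B8=F, B9=F
run #5 (c=4, m=3, r=-1) runs B2->E, B1->F, B4->E, B3->F, B5->T, B5->T, B5->T, B5->F, B6->T, B7->T, B8->T, B9->T, B9->T, B9->T, ...; records B1=F, B2=E, B3=F, B4=E, B5=T, B5=F, B6=T, B7=T, B8=T, B9=T, B9=F
run #6 (c=4, m=3, r=-2) runs B2->E, B1->F, B4->E, B3->T, B5->T, B5->T, B5->T, B5->T, B5->F, B6->T, B7->T, B8->T, B9->T, B9->T, ...; records B1=F, B2=E, B3=T, B4=E, B5=T, B5=F, B6=T, B7=T, B8=T, B9=T, B9=F
run #7 (c=5, m=4, r=0) runs B2->S, B1->T, B5->T, B5->T, B5->T, B5->F, B6->T, B7->F, B8->T, B9->T, B9->T, B9->T, B9->T, B9->F; records B1=T, B2=S, B5=T, B5=F, B6=T, B7=F, B8=T, B9=T, B9=F
run #8 (c=5, m=3, r=0) runs B2->E, B1->F, B4->E, B3->F, B5->T, B5->T, B5->T, B5->F, B6->T, B7->T, B8->T, B9->T, B9->T, B9->T, ...; records B1=F, B2=E, B3=F, B4=E, B5=T, B5=F, B6=T, B7=T, B8=T, B9=T, B9=F
run #9 (c=5, m=3, r=-1) runs B2->E, B1->F, B4->E, B3->F, B5->T, B5->T, B5->T, B5->F, B6->T, B7->T, B8->T, B9->T, B9->T, B9->T, ...; records B1=F, B2=E, B3=F, B4=E, B5=T, B5=F, B6=T, B7=T, B8=T, B9=T, B9=F
together the pool reaches 18 outcomes: B1=T, B1=F, B2=S, B2=E, B3=T, B3=F, B4=S, B4=E, B5=T, B5=F, B6=T, B6=F, B7=T, B7=F, B8=T, B8=F, B9=T, B9=F
size 1 is not enough: best union over all size-1 subsets is 11/18
size 2 is not enough: best union over all size-2 subsets is 16/18
at size 3, {1, 4, 6} reaches all 18 outcomes; every lexicographically earlier size-3 subset fails

Answer: 1, 4, 6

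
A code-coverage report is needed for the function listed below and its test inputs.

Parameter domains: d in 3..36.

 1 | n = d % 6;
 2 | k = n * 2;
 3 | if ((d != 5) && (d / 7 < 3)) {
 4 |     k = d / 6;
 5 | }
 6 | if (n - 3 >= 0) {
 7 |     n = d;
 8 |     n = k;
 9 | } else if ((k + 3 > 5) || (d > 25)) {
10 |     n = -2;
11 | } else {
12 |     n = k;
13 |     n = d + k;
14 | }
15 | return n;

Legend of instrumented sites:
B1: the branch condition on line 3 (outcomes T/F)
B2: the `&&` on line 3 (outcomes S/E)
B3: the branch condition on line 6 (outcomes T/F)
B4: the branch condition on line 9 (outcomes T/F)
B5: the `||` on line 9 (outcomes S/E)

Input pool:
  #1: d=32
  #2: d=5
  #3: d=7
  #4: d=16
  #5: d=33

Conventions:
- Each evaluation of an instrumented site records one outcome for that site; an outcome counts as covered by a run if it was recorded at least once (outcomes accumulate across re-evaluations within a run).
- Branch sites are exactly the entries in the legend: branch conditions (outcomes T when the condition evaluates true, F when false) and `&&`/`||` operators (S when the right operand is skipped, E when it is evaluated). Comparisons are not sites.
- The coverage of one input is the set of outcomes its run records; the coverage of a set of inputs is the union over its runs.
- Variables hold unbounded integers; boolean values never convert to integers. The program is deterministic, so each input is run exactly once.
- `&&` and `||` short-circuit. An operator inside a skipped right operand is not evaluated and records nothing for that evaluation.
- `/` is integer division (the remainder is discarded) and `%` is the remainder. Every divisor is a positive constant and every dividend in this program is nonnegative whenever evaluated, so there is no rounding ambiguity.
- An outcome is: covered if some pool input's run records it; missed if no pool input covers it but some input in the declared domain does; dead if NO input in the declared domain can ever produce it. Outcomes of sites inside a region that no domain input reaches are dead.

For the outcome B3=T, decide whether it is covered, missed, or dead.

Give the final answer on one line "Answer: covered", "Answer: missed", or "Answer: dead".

B3=T is recorded by pool input(s) 2, 4, 5 -> covered

Answer: covered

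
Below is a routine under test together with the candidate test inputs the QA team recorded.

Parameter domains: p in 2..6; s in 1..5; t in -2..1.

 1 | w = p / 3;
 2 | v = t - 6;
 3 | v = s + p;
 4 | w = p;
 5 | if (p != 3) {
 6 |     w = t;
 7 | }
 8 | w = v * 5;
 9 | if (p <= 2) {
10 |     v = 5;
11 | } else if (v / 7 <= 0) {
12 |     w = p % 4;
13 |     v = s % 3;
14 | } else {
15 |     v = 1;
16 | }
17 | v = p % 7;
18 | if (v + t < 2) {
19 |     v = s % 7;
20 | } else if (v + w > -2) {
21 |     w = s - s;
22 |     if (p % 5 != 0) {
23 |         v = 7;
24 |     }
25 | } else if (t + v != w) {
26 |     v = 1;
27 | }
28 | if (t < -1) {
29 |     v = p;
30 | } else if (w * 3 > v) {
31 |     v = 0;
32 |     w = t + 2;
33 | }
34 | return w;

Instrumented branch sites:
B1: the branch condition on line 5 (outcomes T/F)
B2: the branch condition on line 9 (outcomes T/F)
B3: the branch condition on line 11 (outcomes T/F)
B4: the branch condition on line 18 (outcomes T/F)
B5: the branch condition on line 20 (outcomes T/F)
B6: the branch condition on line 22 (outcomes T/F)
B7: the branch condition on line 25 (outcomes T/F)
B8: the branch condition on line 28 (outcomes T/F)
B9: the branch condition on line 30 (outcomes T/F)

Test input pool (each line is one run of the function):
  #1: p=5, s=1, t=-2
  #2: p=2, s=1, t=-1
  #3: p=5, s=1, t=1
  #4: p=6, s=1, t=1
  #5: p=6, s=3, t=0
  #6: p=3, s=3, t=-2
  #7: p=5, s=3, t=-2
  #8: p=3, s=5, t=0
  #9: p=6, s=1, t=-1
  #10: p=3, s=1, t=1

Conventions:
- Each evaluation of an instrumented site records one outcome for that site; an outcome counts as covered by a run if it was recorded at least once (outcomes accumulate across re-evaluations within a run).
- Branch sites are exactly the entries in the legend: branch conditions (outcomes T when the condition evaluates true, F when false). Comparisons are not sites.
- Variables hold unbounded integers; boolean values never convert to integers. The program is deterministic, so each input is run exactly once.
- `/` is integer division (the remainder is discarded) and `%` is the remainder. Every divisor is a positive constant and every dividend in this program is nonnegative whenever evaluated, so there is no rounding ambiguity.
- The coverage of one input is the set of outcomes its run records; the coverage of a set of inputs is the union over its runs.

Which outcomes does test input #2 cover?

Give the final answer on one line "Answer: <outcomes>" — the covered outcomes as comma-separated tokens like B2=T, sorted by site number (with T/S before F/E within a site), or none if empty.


Running input #2 (p=2, s=1, t=-1), event by event:
  B1->T, B2->T, B4->T, B8->F, B9->T
distinct outcomes covered: B1=T, B2=T, B4=T, B8=F, B9=T
Answer: B1=T, B2=T, B4=T, B8=F, B9=T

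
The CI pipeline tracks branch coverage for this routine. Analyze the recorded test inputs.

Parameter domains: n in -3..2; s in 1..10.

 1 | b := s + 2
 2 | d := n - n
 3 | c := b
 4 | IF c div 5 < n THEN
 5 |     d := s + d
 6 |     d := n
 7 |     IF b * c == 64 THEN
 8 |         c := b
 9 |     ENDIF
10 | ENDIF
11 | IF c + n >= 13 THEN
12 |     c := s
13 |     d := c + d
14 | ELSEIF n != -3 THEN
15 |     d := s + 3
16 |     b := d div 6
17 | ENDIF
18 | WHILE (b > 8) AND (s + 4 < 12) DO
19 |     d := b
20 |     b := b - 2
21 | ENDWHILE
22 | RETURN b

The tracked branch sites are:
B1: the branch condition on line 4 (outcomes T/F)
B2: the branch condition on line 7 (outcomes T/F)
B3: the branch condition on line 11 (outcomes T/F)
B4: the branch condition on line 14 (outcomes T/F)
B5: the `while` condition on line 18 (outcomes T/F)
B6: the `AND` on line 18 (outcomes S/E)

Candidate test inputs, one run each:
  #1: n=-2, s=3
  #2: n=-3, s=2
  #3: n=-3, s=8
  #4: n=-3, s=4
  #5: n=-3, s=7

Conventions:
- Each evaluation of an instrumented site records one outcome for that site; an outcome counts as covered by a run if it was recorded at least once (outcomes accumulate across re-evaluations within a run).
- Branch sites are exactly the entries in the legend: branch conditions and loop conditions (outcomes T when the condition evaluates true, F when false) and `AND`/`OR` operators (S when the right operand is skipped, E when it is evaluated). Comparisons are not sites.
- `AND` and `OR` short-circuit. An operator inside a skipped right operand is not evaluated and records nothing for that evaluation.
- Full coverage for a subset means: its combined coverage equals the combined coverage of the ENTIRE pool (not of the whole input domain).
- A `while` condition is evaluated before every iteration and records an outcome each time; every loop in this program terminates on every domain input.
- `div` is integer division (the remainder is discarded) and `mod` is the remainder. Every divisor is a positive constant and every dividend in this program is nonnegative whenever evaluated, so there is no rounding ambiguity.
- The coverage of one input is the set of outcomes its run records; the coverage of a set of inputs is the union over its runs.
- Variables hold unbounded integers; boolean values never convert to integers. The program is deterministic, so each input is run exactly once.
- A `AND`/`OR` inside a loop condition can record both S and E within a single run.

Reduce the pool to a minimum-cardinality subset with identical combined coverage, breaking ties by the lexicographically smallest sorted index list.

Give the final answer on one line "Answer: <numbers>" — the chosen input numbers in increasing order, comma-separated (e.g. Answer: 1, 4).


input #1 (n=-2, s=3): events B1->F, B3->F, B4->T, B6->S, B5->F; covers B1=F, B3=F, B4=T, B5=F, B6=S
input #2 (n=-3, s=2): events B1->F, B3->F, B4->F, B6->S, B5->F; covers B1=F, B3=F, B4=F, B5=F, B6=S
input #3 (n=-3, s=8): events B1->F, B3->F, B4->F, B6->E, B5->F; covers B1=F, B3=F, B4=F, B5=F, B6=E
input #4 (n=-3, s=4): events B1->F, B3->F, B4->F, B6->S, B5->F; covers B1=F, B3=F, B4=F, B5=F, B6=S
input #5 (n=-3, s=7): events B1->F, B3->F, B4->F, B6->E, B5->T, B6->S, B5->F; covers B1=F, B3=F, B4=F, B5=T, B5=F, B6=S, B6=E
pool-wide coverage (8 outcomes): B1=F, B3=F, B4=T, B4=F, B5=T, B5=F, B6=S, B6=E
checked all size-1 subsets: none covers 8 outcomes (max 7/8)
inputs {1, 5} (size 2) cover everything; no size-2 subset with a lexicographically smaller index list covers all 8
Answer: 1, 5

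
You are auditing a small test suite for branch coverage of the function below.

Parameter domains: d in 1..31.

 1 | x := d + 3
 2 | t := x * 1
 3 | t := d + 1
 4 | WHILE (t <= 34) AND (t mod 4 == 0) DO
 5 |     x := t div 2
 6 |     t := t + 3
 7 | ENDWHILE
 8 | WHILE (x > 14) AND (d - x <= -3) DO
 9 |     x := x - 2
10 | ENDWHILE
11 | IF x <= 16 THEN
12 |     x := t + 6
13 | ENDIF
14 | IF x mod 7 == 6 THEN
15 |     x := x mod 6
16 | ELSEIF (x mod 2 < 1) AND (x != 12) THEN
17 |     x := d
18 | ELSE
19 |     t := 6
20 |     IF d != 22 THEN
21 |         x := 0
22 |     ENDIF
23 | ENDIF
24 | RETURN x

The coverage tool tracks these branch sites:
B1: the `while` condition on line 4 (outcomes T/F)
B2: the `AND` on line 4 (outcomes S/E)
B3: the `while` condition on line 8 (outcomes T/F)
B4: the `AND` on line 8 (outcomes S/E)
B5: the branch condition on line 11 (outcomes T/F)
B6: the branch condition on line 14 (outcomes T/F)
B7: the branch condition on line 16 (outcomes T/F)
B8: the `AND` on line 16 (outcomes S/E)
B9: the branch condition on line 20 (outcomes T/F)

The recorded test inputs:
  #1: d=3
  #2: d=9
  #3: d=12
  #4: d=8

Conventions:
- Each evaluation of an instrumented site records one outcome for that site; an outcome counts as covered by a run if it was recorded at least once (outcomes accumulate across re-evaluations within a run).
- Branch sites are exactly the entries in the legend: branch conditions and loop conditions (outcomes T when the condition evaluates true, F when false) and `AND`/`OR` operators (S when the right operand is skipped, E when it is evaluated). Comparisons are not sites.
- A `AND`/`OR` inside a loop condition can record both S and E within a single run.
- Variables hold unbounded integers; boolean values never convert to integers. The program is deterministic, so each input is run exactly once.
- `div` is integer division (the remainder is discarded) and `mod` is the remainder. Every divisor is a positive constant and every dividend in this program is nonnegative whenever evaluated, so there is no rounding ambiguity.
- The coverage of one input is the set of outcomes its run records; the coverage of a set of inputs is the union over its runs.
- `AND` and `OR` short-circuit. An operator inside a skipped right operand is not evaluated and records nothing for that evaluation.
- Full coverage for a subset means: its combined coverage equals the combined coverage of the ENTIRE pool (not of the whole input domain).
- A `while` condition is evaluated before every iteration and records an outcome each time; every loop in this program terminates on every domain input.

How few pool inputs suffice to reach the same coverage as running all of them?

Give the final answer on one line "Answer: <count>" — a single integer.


input #1 (d=3): events B2->E, B1->T, B2->E, B1->F, B4->S, B3->F, B5->T, B6->T; covers B1=T, B1=F, B2=E, B3=F, B4=S, B5=T, B6=T
input #2 (d=9): events B2->E, B1->F, B4->S, B3->F, B5->T, B6->F, B8->E, B7->T; covers B1=F, B2=E, B3=F, B4=S, B5=T, B6=F, B7=T, B8=E
input #3 (d=12): events B2->E, B1->F, B4->E, B3->T, B4->S, B3->F, B5->T, B6->F, B8->S, B7->F, B9->T; covers B1=F, B2=E, B3=T, B3=F, B4=S, B4=E, B5=T, B6=F, B7=F, B8=S, B9=T
input #4 (d=8): events B2->E, B1->F, B4->S, B3->F, B5->T, B6->F, B8->S, B7->F, B9->T; covers B1=F, B2=E, B3=F, B4=S, B5=T, B6=F, B7=F, B8=S, B9=T
the full pool covers 15 outcomes: B1=T, B1=F, B2=E, B3=T, B3=F, B4=S, B4=E, B5=T, B6=T, B6=F, B7=T, B7=F, B8=S, B8=E, B9=T
no size-1 subset reaches all 15 outcomes (best union: 11/15)
no size-2 subset reaches all 15 outcomes (best union: 13/15)
inputs {1, 2, 3} (size 3) cover everything; no size-3 subset with a lexicographically smaller index list covers all 15
Answer: 3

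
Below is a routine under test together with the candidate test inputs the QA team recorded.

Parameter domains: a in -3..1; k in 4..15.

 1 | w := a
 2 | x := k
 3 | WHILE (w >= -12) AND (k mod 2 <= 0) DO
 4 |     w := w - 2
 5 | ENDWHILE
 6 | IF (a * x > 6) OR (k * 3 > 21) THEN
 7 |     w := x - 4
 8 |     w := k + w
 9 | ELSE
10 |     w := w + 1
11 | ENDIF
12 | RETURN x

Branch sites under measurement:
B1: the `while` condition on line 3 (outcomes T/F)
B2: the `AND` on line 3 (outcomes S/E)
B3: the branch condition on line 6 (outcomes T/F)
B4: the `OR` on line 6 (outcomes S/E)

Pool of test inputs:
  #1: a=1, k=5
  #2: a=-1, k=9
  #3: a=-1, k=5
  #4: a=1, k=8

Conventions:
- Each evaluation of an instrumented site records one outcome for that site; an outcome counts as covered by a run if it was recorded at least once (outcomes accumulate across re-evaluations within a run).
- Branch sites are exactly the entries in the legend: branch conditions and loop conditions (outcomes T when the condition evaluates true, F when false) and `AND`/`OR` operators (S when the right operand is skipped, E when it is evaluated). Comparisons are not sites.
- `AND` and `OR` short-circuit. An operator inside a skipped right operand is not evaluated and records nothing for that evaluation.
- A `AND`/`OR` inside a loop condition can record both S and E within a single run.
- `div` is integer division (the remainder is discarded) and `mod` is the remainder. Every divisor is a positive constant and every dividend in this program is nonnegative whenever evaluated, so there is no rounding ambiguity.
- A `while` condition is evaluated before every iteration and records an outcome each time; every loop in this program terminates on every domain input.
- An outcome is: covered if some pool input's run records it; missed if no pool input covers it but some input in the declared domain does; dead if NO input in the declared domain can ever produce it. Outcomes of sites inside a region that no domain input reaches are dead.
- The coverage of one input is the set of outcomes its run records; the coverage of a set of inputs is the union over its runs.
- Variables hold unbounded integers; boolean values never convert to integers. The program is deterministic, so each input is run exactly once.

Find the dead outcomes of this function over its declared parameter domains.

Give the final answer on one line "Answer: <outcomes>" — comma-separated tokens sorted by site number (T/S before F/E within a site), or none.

running all 60 domain inputs and tallying outcomes:
  reachable outcomes have witnesses, e.g. B1=T (e.g. a=-3, k=4), B1=F (e.g. a=-3, k=4), B2=S (e.g. a=-3, k=4), B2=E (e.g. a=-3, k=4)

Answer: none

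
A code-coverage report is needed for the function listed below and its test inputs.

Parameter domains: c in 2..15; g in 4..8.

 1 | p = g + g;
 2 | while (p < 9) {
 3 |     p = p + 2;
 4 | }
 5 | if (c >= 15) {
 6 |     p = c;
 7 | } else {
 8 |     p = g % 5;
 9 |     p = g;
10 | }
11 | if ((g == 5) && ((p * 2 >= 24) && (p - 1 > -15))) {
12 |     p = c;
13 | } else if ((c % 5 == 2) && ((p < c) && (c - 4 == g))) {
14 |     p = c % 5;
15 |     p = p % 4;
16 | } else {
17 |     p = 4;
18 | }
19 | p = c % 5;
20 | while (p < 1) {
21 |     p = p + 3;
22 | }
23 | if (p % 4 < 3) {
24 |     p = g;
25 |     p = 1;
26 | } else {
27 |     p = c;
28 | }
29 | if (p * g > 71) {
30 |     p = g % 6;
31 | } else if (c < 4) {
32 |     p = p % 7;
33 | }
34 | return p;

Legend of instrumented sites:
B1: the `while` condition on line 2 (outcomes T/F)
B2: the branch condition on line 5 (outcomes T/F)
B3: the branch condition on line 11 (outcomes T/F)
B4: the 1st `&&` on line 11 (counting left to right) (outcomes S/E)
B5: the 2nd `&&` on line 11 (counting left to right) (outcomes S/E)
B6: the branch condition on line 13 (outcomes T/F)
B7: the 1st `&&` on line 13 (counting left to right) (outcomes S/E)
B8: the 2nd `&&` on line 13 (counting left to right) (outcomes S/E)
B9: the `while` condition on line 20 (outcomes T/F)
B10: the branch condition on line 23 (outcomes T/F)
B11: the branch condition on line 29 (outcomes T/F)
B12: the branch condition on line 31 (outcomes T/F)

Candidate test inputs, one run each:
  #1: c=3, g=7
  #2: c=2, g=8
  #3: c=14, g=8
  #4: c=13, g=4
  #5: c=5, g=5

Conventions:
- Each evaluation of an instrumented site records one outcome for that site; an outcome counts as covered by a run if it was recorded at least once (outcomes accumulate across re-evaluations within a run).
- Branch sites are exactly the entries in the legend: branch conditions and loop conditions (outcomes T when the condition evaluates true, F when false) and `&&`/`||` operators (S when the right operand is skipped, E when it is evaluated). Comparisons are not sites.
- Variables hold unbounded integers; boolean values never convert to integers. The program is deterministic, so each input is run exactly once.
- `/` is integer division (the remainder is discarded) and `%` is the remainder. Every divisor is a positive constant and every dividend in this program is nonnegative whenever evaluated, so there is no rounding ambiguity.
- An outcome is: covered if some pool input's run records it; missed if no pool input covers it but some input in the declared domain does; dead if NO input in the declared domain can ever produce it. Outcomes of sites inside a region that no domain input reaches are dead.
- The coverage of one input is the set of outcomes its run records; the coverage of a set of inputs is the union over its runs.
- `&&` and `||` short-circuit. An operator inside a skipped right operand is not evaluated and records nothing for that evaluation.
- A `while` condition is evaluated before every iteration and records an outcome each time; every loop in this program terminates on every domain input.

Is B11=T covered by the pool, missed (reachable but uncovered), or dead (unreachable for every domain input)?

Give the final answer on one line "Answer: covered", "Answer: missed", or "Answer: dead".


no pool input records B11=T
but domain input (c=10, g=8) does record it -> reachable, so missed
Answer: missed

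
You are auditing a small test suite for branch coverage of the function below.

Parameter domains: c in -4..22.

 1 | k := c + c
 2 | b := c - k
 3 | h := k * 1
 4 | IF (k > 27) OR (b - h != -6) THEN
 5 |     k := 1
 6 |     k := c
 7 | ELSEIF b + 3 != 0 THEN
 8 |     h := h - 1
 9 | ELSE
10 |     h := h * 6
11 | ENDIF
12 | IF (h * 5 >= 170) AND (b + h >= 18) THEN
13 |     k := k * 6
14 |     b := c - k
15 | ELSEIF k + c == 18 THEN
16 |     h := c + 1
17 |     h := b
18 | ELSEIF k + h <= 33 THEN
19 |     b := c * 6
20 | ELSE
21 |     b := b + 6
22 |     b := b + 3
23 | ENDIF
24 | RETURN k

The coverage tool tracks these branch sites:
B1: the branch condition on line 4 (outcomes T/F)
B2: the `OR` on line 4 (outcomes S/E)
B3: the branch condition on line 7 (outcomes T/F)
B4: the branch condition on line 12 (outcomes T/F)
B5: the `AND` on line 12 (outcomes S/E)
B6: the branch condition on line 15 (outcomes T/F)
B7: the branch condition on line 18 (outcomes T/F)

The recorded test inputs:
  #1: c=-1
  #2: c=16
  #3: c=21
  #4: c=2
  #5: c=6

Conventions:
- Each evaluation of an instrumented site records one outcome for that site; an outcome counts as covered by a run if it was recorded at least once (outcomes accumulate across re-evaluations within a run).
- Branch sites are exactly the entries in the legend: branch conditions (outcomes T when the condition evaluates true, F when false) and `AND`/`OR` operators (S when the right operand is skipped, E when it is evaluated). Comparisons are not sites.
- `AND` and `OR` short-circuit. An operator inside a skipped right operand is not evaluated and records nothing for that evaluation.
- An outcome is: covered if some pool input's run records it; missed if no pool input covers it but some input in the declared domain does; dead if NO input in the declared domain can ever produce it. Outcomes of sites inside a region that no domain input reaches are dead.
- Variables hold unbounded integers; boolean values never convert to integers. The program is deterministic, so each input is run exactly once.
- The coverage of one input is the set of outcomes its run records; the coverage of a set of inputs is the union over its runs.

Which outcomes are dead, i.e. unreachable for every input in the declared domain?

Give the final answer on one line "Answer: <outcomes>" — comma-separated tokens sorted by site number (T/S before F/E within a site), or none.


sweeping the full domain (27 inputs) for each outcome:
  B3=F: no domain input ever produces it -> dead
  reachable outcomes have witnesses, e.g. B1=T (e.g. c=-4), B1=F (e.g. c=2), B2=S (e.g. c=14), B2=E (e.g. c=-4)
Answer: B3=F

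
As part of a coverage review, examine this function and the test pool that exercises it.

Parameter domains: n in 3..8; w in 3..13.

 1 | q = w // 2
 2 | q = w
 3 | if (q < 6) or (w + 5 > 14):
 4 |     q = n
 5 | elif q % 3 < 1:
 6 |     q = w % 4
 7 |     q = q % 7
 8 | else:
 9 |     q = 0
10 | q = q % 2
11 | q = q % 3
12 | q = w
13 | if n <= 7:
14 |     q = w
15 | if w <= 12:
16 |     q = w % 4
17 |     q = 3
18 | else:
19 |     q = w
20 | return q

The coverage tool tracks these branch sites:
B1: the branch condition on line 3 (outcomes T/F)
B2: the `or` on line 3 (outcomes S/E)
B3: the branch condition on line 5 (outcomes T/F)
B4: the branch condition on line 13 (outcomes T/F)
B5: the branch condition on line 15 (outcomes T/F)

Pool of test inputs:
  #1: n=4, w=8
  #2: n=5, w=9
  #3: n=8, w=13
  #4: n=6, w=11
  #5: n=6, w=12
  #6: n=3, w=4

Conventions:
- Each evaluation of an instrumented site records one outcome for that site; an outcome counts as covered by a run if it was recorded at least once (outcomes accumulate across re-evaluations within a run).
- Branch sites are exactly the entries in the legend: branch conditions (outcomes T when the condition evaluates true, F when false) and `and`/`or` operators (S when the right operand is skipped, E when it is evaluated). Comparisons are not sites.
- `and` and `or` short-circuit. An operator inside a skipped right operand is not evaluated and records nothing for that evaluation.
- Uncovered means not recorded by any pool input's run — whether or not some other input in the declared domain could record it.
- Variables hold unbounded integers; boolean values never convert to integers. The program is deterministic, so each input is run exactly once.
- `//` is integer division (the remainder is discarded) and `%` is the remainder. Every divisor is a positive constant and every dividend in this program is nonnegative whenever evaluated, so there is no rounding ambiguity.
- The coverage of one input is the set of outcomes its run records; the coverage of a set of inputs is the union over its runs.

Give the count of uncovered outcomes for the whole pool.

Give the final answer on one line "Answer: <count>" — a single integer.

input #1, n=4, w=8: outcomes B1=F, B2=E, B3=F, B4=T, B5=T
input #2, n=5, w=9: outcomes B1=F, B2=E, B3=T, B4=T, B5=T
input #3, n=8, w=13: outcomes B1=T, B2=E, B4=F, B5=F
input #4, n=6, w=11: outcomes B1=T, B2=E, B4=T, B5=T
input #5, n=6, w=12: outcomes B1=T, B2=E, B4=T, B5=T
input #6, n=3, w=4: outcomes B1=T, B2=S, B4=T, B5=T
union over the pool: B1=T, B1=F, B2=S, B2=E, B3=T, B3=F, B4=T, B4=F, B5=T, B5=F
uncovered (0 of 10): none

Answer: 0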